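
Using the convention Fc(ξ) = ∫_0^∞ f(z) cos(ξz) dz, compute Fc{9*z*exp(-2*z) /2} 9*(4 - ξ^2) /(2*(ξ^2 + 4) ^2) 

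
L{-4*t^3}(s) -24/s^4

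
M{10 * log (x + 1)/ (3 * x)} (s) -10 * pi * csc (pi * s)/ (3 * s - 3)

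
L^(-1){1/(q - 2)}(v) exp(2 * v)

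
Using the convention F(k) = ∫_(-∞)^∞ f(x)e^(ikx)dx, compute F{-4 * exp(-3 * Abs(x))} -24/(k^2 + 9)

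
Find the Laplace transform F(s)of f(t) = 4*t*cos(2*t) 4*(s^2 - 4)/(s^2 + 4)^2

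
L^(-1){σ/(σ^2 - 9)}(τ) cosh(3*τ)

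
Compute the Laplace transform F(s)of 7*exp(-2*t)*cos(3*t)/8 7*(s + 2)/(8*((s + 2)^2 + 9))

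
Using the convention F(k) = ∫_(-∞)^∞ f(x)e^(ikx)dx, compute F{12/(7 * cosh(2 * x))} 6 * pi/(7 * cosh(pi * k/4))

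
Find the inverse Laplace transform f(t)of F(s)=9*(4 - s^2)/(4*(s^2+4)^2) -9*t*cos(2*t)/4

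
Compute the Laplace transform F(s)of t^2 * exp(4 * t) 2/(s - 4)^3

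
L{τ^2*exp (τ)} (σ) 2/ (σ - 1)^3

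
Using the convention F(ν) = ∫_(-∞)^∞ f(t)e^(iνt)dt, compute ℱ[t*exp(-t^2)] I*sqrt(pi)*ν*exp(-ν^2/4)/2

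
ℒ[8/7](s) 8/(7*s)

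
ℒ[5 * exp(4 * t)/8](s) 5/(8 * (s - 4))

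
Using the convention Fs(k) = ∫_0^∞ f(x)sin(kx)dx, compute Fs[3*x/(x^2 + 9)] 3*pi*exp(-3*k)/2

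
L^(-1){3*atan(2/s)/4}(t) 3*sin(2*t)/(4*t)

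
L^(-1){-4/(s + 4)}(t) -4*exp(-4*t)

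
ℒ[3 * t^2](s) 6/s^3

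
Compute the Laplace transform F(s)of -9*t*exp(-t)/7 -9/(7*(s+1)^2)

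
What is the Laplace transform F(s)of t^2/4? 1/(2 * s^3)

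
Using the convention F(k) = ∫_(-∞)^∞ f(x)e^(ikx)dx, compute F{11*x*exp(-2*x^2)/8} 11*sqrt(2)*I*sqrt(pi)*k*exp(-k^2/8)/64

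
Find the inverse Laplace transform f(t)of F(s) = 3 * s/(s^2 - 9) 3 * cosh(3 * t)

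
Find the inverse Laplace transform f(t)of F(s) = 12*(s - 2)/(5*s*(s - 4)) 12*exp(2*t)*cosh(2*t)/5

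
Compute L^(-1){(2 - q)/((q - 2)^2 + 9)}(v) -exp(2 * v) * cos(3 * v)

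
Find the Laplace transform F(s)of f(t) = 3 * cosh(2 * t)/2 3 * s/(2 * (s^2 - 4))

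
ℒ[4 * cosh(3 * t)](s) 4 * s/(s^2 - 9)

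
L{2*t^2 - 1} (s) 4/s^3 - 1/s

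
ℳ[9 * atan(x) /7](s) -9 * pi * sec(pi * s/2) /(14 * s) 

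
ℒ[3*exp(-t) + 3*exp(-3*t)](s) 3/(s + 3) + 3/(s + 1)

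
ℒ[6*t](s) 6/s^2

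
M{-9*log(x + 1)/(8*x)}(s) 9*pi*csc(pi*s)/(8*(s - 1))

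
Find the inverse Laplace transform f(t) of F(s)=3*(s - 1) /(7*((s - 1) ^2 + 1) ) 3*exp(t)*cos(t) /7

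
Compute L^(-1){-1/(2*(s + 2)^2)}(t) -t*exp(-2*t)/2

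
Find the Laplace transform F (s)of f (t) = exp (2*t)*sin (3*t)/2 3/ (2*( (s - 2)^2 + 9))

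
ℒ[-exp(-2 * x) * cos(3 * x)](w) (-w - 2)/((w + 2)^2 + 9)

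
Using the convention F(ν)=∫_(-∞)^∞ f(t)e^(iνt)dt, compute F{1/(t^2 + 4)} pi*exp(-2*Abs(ν))/2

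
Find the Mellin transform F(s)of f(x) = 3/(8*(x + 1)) 3*pi*csc(pi*s)/8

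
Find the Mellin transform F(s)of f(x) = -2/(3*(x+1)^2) 2*pi*(s - 1)/(3*sin(pi*s))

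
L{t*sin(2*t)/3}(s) 4*s/(3*(s^2 + 4)^2)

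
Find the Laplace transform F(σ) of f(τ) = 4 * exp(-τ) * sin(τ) 4/((σ + 1) ^2 + 1) 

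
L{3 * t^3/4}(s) 9/(2 * s^4)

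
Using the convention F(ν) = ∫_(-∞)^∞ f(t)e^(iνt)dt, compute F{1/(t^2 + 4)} pi * exp(-2 * Abs(ν))/2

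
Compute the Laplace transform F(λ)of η λ^(-2)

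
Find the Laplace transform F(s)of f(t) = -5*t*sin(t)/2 -5*s/(s^2 + 1)^2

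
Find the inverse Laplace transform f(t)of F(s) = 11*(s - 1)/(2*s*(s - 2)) 11*exp(t)*cosh(t)/2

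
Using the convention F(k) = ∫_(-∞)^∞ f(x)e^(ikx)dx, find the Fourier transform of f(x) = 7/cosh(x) 7*pi/cosh(pi*k/2)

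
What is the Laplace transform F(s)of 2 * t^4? 48/s^5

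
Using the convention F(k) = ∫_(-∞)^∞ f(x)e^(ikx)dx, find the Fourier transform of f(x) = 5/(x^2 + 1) 5 * pi * exp(-Abs(k))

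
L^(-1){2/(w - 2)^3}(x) x^2*exp(2*x)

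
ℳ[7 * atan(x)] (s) -7 * pi * sec(pi * s/2)/(2 * s)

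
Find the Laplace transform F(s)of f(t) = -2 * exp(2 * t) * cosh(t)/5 2 * (2 - s)/(5 * ((s - 2)^2 - 1))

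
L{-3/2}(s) -3/(2*s)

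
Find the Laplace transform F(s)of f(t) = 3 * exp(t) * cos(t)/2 3 * (s - 1)/(2 * ((s - 1)^2 + 1))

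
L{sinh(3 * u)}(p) 3/(p^2 - 9)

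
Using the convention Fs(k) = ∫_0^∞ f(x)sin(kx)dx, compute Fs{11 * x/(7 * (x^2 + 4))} 11 * pi * exp(-2 * k)/14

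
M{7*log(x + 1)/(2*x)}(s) -7*pi*csc(pi*s)/(2*s - 2)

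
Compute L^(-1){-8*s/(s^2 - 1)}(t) -8*cosh(t)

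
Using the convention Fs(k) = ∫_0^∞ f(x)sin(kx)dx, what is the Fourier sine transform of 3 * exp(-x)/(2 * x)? 3 * atan(k)/2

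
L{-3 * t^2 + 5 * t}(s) 5/s^2 - 6/s^3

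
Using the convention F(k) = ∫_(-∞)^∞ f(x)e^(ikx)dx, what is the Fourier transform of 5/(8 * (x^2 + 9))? 5 * pi * exp(-3 * Abs(k))/24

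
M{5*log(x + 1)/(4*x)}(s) -5*pi*csc(pi*s)/(4*s - 4)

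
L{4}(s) 4/s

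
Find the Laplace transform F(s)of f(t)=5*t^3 30/s^4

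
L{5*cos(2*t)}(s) 5*s/(s^2+4)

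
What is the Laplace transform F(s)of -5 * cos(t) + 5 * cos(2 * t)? 5 * s/(s^2 + 4) - 5 * s/(s^2 + 1)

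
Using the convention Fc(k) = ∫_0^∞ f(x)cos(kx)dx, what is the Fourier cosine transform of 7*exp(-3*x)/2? 21/(2*(k^2 + 9))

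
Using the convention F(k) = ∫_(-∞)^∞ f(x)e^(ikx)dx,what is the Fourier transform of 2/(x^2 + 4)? pi*exp(-2*Abs(k))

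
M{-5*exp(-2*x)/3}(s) -5*gamma(s)/(3*2^s)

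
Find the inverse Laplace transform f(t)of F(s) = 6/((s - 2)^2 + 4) 3*exp(2*t)*sin(2*t)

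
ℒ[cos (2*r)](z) z/ (z^2+4)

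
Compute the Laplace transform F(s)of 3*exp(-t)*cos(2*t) 3*(s + 1)/((s + 1)^2 + 4)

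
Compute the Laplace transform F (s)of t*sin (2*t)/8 s/ (2*(s^2 + 4)^2)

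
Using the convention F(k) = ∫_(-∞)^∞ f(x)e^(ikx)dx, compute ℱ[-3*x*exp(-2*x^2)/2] -3*sqrt(2)*I*sqrt(pi)*k*exp(-k^2/8)/16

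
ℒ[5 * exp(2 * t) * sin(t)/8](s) 5/(8 * ((s - 2)^2 + 1))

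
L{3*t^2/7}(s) 6/(7*s^3)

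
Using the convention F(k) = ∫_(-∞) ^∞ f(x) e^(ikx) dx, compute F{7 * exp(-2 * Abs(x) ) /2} 14/(k^2 + 4) 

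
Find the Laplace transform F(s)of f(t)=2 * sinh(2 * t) 4/(s^2-4)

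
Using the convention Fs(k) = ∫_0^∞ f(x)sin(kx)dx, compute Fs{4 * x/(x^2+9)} 2 * pi * exp(-3 * k)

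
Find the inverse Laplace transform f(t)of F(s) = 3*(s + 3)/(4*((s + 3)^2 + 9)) 3*exp(-3*t)*cos(3*t)/4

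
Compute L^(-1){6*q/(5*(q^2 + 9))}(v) 6*cos(3*v)/5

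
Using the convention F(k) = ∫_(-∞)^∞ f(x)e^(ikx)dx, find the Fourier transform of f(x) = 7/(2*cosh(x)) 7*pi/(2*cosh(pi*k/2))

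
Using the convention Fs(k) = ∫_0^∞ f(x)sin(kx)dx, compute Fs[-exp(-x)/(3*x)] -atan(k)/3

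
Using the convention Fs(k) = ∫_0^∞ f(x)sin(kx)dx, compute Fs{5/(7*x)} 5*pi/14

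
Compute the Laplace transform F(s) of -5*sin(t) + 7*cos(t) 7*s/(s^2 + 1) - 5/(s^2 + 1) 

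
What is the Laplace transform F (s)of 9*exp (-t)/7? 9/ (7*(s + 1))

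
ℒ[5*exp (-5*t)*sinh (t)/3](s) 5/ (3*( (s + 5)^2 - 1))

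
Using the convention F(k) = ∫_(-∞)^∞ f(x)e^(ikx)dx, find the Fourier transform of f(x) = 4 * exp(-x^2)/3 4 * sqrt(pi) * exp(-k^2/4)/3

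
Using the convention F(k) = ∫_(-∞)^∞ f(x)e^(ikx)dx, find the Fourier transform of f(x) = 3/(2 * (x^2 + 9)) pi * exp(-3 * Abs(k))/2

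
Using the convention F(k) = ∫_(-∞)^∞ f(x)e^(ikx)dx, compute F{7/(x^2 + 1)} 7*pi*exp(-Abs(k))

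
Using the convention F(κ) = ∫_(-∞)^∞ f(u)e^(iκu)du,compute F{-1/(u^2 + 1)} -pi*exp(-Abs(κ))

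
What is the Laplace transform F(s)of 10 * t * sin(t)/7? 20 * s/(7 * (s^2 + 1)^2)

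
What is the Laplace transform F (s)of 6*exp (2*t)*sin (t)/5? 6/ (5*( (s - 2)^2 + 1))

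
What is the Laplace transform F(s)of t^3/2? 3/s^4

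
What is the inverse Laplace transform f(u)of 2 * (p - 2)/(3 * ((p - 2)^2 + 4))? 2 * exp(2 * u) * cos(2 * u)/3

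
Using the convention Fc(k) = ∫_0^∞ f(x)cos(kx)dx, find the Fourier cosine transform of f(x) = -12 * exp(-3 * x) -36/(k^2 + 9)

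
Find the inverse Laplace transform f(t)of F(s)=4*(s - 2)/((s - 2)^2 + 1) 4*exp(2*t)*cos(t)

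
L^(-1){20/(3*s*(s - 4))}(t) 10*exp(2*t)*sinh(2*t)/3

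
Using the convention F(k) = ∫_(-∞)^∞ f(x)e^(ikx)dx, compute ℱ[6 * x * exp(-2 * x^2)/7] 3 * sqrt(2) * I * sqrt(pi) * k * exp(-k^2/8)/28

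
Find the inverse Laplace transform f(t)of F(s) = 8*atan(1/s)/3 8*sin(t)/(3*t)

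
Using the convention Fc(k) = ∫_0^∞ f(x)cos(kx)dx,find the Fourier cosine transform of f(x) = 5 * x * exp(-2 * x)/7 5 * (4 - k^2)/(7 * (k^2 + 4)^2)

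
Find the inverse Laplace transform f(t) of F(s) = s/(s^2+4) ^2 t * sin(2 * t) /4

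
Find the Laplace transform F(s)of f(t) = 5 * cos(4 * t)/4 5 * s/(4 * (s^2 + 16))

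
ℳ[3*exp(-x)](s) 3*gamma(s)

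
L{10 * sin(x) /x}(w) 10 * atan(1/w) 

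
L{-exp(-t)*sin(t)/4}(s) -1/(4*(s+1)^2+4)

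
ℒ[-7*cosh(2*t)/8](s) -7*s/(8*s^2 - 32)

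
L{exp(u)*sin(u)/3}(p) 1/(3*((p - 1)^2 + 1))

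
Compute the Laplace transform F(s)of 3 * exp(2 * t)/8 3/(8 * (s - 2))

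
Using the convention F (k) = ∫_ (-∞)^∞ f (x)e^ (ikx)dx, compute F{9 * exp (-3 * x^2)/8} 3 * sqrt (3) * sqrt (pi) * exp (-k^2/12)/8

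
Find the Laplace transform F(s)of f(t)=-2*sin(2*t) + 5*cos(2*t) 5*s/(s^2 + 4) - 4/(s^2 + 4)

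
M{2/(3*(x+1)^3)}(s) pi*(s - 2)*(s - 1)/(3*sin(pi*s))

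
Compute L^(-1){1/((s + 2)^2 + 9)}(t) exp(-2*t)*sin(3*t)/3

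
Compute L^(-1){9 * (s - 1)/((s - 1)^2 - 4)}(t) 9 * exp(t) * cosh(2 * t)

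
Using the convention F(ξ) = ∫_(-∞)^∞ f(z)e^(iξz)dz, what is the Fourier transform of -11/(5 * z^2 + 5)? -11 * pi * exp(-Abs(ξ))/5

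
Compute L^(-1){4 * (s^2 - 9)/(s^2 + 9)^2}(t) 4 * t * cos(3 * t)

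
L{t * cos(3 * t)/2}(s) (s^2 - 9)/(2 * (s^2 + 9)^2)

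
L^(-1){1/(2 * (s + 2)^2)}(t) t * exp(-2 * t)/2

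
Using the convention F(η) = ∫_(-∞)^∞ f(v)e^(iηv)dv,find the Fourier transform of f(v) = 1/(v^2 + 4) pi * exp(-2 * Abs(η))/2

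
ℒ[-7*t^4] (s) -168/s^5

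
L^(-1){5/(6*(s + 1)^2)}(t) 5*t*exp(-t)/6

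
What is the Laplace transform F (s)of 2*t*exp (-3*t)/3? 2/ (3*(s + 3)^2)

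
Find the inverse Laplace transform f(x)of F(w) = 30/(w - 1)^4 5*x^3*exp(x)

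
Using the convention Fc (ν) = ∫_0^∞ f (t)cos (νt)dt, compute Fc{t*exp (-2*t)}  (4 - ν^2)/ (ν^2 + 4)^2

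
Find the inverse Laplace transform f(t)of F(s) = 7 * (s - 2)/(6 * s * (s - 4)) 7 * exp(2 * t) * cosh(2 * t)/6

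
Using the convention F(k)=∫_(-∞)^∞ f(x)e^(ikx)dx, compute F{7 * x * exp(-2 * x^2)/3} 7 * sqrt(2) * I * sqrt(pi) * k * exp(-k^2/8)/24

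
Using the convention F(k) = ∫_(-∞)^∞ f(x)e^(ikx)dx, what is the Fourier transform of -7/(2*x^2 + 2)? -7*pi*exp(-Abs(k))/2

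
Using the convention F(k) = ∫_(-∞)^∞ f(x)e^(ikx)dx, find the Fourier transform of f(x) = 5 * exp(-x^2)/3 5 * sqrt(pi) * exp(-k^2/4)/3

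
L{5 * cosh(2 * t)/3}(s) 5 * s/(3 * (s^2 - 4))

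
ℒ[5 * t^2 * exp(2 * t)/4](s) 5/(2 * (s - 2)^3)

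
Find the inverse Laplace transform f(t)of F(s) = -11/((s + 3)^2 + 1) -11 * exp(-3 * t) * sin(t)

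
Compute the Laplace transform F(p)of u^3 6/p^4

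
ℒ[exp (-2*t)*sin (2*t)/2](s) 1/ ( (s + 2)^2 + 4)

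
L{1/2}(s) 1/(2 * s)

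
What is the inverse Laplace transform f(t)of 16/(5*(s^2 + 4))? 8*sin(2*t)/5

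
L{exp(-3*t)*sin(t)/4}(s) 1/(4*((s + 3)^2 + 1))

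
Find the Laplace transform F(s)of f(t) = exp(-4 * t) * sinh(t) 1/((s+4)^2 - 1)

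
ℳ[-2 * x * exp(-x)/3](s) -2 * gamma(s + 1)/3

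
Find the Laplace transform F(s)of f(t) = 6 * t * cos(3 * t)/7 6 * (s^2 - 9)/(7 * (s^2+9)^2)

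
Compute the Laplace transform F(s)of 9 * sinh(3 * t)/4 27/(4 * (s^2 - 9))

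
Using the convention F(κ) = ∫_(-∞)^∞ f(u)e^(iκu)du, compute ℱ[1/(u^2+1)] pi*exp(-Abs(κ))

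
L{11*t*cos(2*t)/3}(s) 11*(s^2-4)/(3*(s^2 + 4)^2)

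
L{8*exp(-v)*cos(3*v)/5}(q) 8*(q + 1)/(5*((q + 1)^2 + 9))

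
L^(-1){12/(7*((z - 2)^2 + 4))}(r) 6*exp(2*r)*sin(2*r)/7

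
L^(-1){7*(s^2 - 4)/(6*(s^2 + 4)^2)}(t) 7*t*cos(2*t)/6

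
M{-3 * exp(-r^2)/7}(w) -3 * gamma(w/2)/14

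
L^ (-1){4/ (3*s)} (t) 4/3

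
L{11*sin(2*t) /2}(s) 11/(s^2 + 4) 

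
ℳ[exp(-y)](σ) gamma(σ)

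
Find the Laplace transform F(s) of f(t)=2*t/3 2/(3*s^2) 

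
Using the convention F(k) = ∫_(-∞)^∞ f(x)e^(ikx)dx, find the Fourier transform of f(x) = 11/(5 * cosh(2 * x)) 11 * pi/(10 * cosh(pi * k/4))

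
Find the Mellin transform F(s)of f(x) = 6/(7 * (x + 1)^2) -6 * pi * (s - 1)/(7 * sin(pi * s))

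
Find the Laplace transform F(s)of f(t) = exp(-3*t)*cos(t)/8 (s + 3)/(8*((s + 3)^2 + 1))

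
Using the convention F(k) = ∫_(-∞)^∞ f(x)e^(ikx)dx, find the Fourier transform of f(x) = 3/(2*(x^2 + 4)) 3*pi*exp(-2*Abs(k))/4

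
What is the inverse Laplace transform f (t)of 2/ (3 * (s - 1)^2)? 2 * t * exp (t)/3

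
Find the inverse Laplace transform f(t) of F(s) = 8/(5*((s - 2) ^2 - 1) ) 8*exp(2*t)*sinh(t) /5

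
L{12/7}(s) 12/(7*s)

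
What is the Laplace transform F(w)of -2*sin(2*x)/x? -2*atan(2/w)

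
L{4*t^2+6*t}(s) 6/s^2+8/s^3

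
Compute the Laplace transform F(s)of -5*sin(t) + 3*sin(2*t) 6/(s^2 + 4) - 5/(s^2 + 1)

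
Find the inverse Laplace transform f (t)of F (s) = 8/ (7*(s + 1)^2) 8*t*exp (-t)/7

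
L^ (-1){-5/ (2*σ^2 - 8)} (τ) -5*sinh (2*τ)/4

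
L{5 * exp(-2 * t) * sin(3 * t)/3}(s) 5/((s + 2)^2 + 9)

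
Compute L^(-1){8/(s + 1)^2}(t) 8*t*exp(-t)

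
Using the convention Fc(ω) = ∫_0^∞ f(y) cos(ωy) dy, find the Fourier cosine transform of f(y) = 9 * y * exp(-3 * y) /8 9 * (9 - ω^2) /(8 * (ω^2 + 9) ^2) 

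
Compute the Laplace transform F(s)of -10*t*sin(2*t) -40*s/(s^2 + 4)^2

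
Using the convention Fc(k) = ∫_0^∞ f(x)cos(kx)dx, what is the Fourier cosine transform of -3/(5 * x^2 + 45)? -pi * exp(-3 * k)/10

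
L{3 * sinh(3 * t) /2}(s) 9/(2 * (s^2 - 9) ) 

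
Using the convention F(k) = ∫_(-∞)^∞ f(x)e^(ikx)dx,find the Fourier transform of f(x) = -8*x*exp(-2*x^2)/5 -sqrt(2)*I*sqrt(pi)*k*exp(-k^2/8)/5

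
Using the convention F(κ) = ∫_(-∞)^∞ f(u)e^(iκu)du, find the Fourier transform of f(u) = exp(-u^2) sqrt(pi) * exp(-κ^2/4)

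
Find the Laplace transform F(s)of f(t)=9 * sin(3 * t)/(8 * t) 9 * atan(3/s)/8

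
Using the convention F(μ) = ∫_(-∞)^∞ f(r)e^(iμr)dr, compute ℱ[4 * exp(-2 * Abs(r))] 16/(μ^2+4)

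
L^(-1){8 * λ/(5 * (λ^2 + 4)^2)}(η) 2 * η * sin(2 * η)/5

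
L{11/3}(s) 11/(3 * s)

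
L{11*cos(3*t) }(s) 11*s/(s^2 + 9) 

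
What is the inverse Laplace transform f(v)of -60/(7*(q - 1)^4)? -10*v^3*exp(v)/7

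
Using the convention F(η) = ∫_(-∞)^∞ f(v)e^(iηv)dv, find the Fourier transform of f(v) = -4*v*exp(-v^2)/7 -2*I*sqrt(pi)*η*exp(-η^2/4)/7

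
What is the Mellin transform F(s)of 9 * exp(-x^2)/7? 9 * gamma(s/2)/14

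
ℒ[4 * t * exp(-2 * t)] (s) 4/(s+2)^2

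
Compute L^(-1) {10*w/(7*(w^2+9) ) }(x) 10*cos(3*x) /7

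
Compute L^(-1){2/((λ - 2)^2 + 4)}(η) exp(2*η)*sin(2*η)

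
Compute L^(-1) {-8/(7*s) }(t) -8/7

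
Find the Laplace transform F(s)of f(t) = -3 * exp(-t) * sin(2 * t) -6/((s+1)^2+4)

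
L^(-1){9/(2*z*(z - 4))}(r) 9*exp(2*r)*sinh(2*r)/4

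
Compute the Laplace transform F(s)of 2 2/s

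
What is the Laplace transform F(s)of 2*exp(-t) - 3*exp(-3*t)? 2/(s + 1) - 3/(s + 3)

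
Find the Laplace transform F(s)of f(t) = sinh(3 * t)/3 1/(s^2-9)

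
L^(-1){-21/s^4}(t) -7*t^3/2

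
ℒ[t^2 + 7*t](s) 7/s^2 + 2/s^3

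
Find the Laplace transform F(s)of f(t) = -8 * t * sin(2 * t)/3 -32 * s/(3 * (s^2 + 4)^2)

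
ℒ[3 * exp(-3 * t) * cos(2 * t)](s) 3 * (s + 3)/((s + 3)^2 + 4)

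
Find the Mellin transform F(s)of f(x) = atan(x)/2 -pi*sec(pi*s/2)/(4*s)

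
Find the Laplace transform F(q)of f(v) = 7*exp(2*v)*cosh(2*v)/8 7*(q - 2)/(8*q*(q - 4))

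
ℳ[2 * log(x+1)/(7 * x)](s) -2 * pi * csc(pi * s)/(7 * s - 7)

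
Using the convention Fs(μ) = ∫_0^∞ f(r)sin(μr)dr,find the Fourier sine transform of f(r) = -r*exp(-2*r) -4*μ/(μ^2 + 4)^2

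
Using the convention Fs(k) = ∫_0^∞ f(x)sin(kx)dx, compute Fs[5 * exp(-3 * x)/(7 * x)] 5 * atan(k/3)/7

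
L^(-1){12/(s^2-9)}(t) 4*sinh(3*t)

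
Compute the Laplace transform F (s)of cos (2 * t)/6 s/ (6 * (s^2 + 4))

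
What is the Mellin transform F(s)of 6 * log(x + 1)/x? -6 * pi * csc(pi * s)/(s - 1)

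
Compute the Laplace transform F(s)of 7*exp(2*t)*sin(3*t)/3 7/((s - 2)^2 + 9)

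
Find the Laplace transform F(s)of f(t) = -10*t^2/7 -20/(7*s^3)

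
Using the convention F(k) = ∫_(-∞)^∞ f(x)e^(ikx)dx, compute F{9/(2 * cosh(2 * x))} 9 * pi/(4 * cosh(pi * k/4))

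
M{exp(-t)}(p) gamma(p)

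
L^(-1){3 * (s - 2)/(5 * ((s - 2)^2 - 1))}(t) 3 * exp(2 * t) * cosh(t)/5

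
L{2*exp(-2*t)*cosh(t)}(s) 2*(s + 2)/((s + 2)^2 - 1)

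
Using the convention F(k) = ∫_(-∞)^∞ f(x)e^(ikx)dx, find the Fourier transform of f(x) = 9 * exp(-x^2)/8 9 * sqrt(pi) * exp(-k^2/4)/8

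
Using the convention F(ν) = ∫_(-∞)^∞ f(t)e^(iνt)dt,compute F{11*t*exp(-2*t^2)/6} 11*sqrt(2)*I*sqrt(pi)*ν*exp(-ν^2/8)/48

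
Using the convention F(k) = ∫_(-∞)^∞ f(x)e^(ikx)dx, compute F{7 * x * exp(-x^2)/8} 7 * I * sqrt(pi) * k * exp(-k^2/4)/16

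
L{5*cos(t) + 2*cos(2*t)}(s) 2*s/(s^2 + 4) + 5*s/(s^2 + 1)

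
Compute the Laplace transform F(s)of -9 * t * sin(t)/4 -9 * s/(2 * (s^2 + 1)^2)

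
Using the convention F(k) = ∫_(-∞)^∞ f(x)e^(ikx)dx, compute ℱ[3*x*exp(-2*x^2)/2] 3*sqrt(2)*I*sqrt(pi)*k*exp(-k^2/8)/16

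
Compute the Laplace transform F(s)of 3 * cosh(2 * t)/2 3 * s/(2 * (s^2 - 4))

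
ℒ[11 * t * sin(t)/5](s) 22 * s/(5 * (s^2 + 1)^2)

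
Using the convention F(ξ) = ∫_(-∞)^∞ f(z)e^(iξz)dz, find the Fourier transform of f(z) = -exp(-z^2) -sqrt(pi) * exp(-ξ^2/4)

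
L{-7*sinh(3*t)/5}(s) -21/(5*s^2 - 45)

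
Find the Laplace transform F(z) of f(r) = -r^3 -6/z^4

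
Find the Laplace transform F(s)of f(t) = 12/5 12/(5*s)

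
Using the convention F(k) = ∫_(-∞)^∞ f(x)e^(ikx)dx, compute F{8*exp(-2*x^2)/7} 4*sqrt(2)*sqrt(pi)*exp(-k^2/8)/7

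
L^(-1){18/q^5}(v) 3 * v^4/4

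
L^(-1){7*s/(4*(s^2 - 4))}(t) 7*cosh(2*t)/4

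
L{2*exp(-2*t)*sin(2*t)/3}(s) 4/(3*((s + 2)^2 + 4))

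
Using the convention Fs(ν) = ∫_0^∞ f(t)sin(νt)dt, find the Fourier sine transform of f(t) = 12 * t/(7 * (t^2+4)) 6 * pi * exp(-2 * ν)/7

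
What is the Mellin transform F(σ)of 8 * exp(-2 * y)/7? 2^(3 - σ) * gamma(σ)/7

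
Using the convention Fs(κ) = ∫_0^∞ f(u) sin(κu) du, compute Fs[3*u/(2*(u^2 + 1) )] 3*pi*exp(-κ) /4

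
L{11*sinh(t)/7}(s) 11/(7*(s^2-1))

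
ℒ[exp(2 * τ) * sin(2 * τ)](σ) 2/((σ - 2)^2+4)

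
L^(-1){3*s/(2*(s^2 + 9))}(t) 3*cos(3*t)/2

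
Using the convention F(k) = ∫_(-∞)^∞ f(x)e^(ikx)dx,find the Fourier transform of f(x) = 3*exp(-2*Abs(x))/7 12/(7*(k^2 + 4))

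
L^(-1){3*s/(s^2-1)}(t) 3*cosh(t)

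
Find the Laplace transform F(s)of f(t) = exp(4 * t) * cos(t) (s - 4)/((s - 4)^2 + 1)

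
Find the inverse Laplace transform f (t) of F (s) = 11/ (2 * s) 11/2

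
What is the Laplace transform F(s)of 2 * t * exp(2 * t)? 2/(s - 2)^2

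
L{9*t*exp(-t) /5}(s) 9/(5*(s + 1) ^2) 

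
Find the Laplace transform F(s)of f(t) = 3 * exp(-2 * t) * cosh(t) 3 * (s+2)/((s+2)^2 - 1)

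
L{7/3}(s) 7/(3*s) 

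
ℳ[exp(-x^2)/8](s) gamma(s/2)/16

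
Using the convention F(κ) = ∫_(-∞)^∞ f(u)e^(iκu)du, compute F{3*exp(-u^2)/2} 3*sqrt(pi)*exp(-κ^2/4)/2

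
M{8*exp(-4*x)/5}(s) 2^(3 - 2*s)*gamma(s)/5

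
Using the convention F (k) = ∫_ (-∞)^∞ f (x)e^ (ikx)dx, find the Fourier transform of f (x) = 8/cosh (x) 8 * pi/cosh (pi * k/2)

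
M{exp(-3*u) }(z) gamma(z) /3^z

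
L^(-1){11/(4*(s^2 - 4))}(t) 11*sinh(2*t)/8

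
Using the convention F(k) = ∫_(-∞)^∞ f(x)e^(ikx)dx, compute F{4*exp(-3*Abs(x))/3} 8/(k^2 + 9)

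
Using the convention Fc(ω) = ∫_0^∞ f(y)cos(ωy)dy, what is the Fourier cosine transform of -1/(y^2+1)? -pi*exp(-ω)/2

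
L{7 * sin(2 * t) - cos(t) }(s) 14/(s^2 + 4) - s/(s^2 + 1) 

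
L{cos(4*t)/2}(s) s/(2*(s^2 + 16))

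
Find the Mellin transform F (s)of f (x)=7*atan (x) -7*pi*sec (pi*s/2)/ (2*s)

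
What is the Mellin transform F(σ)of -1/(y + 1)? -pi * csc(pi * σ)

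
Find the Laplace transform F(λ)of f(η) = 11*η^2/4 11/(2*λ^3)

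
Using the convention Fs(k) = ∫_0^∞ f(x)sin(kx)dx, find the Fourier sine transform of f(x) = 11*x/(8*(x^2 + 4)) 11*pi*exp(-2*k)/16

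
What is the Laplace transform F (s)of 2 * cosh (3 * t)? 2 * s/ (s^2-9)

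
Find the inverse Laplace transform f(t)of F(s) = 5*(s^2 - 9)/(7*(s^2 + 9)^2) 5*t*cos(3*t)/7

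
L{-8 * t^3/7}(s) -48/(7 * s^4)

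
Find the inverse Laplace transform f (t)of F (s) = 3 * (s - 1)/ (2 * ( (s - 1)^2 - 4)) 3 * exp (t) * cosh (2 * t)/2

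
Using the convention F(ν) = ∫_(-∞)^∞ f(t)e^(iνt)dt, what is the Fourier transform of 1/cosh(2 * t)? pi/(2 * cosh(pi * ν/4))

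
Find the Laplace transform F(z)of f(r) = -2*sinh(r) -2/(z^2-1)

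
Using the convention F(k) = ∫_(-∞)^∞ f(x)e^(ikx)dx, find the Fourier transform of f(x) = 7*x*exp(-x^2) 7*I*sqrt(pi)*k*exp(-k^2/4)/2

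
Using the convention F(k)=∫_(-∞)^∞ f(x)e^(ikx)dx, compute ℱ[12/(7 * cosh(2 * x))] 6 * pi/(7 * cosh(pi * k/4))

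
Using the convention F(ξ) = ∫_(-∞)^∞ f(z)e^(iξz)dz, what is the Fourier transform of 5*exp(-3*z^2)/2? 5*sqrt(3)*sqrt(pi)*exp(-ξ^2/12)/6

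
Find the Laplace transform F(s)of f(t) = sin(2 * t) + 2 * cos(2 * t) 2 * s/(s^2 + 4) + 2/(s^2 + 4)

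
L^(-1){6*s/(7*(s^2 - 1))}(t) 6*cosh(t)/7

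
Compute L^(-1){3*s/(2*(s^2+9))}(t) 3*cos(3*t)/2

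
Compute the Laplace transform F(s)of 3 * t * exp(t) 3/(s - 1)^2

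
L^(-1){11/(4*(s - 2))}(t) 11*exp(2*t)/4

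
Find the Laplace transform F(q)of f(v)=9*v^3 54/q^4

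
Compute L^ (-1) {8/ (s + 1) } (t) 8*exp (-t) 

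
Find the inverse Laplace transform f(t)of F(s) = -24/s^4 -4 * t^3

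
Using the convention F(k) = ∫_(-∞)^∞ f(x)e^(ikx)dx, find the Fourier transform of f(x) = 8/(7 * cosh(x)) 8 * pi/(7 * cosh(pi * k/2))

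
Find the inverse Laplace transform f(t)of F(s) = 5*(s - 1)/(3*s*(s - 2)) 5*exp(t)*cosh(t)/3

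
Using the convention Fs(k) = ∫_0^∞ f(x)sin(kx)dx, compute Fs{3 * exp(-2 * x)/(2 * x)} 3 * atan(k/2)/2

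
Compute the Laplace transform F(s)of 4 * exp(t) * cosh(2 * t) 4 * (s - 1)/((s - 1)^2 - 4)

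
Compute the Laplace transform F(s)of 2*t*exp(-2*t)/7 2/(7*(s + 2)^2)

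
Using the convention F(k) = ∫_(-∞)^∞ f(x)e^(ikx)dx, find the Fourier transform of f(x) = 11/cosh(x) 11*pi/cosh(pi*k/2)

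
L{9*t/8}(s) 9/(8*s^2)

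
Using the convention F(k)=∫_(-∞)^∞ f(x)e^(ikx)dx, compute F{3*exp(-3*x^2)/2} sqrt(3)*sqrt(pi)*exp(-k^2/12)/2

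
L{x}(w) w^(-2)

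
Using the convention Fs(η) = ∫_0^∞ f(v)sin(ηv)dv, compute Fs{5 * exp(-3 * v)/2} 5 * η/(2 * (η^2 + 9))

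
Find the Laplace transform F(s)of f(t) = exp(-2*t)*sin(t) 1/((s + 2)^2 + 1)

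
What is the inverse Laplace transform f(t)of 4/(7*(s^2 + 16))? sin(4*t)/7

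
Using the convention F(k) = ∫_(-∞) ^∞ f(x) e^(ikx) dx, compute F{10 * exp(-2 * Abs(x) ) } 40/(k^2 + 4) 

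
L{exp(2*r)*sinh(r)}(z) 1/((z - 2)^2 - 1)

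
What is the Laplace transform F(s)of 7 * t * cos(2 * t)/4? 7 * (s^2 - 4)/(4 * (s^2 + 4)^2)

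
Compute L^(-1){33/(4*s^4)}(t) 11*t^3/8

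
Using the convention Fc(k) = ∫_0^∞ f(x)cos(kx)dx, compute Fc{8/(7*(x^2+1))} 4*pi*exp(-k)/7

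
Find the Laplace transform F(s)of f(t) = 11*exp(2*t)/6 11/(6*(s - 2))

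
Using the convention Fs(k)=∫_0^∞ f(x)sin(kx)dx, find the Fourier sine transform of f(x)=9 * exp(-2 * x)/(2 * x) 9 * atan(k/2)/2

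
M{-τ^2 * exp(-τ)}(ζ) -gamma(ζ + 2)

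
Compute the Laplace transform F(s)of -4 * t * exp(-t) -4/(s+1)^2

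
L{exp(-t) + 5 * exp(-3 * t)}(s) 5/(s + 3) + 1/(s + 1)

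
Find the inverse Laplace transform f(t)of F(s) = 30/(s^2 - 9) 10*sinh(3*t)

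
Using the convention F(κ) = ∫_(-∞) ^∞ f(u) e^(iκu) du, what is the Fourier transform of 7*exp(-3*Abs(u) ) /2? 21/(κ^2 + 9) 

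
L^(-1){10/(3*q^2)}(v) 10*v/3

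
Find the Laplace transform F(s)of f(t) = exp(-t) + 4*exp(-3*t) 1/(s + 1) + 4/(s + 3)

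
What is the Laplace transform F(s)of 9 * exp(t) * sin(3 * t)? 27/((s - 1)^2 + 9)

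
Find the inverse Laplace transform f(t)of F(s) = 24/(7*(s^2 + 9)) 8*sin(3*t)/7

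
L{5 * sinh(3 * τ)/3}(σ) 5/(σ^2-9)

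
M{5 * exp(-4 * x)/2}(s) 5 * gamma(s)/(2 * 2^(2 * s))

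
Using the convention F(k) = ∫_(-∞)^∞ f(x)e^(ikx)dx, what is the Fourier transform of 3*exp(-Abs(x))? 6/(k^2+1)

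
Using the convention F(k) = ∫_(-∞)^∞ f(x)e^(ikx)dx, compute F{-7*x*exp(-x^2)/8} -7*I*sqrt(pi)*k*exp(-k^2/4)/16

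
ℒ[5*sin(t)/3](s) 5/(3*(s^2 + 1))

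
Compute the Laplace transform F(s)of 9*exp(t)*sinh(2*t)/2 9/((s - 1)^2-4)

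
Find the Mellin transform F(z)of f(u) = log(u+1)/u -pi*csc(pi*z)/(z - 1)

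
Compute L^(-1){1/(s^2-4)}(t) sinh(2 * t)/2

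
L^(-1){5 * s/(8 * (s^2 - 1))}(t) 5 * cosh(t)/8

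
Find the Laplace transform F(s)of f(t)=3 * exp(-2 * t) 3/(s + 2)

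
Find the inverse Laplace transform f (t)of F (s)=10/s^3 5*t^2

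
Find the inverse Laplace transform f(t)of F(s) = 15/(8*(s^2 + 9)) 5*sin(3*t)/8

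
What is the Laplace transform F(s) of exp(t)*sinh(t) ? 1/(s*(s - 2) ) 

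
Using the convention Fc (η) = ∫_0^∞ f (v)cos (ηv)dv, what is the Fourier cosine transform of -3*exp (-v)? -3/ (η^2 + 1)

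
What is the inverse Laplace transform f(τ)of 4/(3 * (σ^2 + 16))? sin(4 * τ)/3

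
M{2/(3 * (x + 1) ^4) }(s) gamma(s) * gamma(4 - s) /9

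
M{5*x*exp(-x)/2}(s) 5*gamma(s + 1)/2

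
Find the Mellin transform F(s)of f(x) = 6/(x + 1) 6*pi*csc(pi*s)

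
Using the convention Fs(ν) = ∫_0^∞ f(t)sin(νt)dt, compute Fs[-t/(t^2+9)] -pi * exp(-3 * ν)/2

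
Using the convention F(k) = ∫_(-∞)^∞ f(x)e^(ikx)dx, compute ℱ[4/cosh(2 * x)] 2 * pi/cosh(pi * k/4)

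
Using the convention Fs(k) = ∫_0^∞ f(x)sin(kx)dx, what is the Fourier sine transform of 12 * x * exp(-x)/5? 24 * k/(5 * (k^2 + 1)^2)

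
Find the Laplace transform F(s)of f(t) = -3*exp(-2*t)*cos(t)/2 3*(-s - 2)/(2*((s + 2)^2 + 1))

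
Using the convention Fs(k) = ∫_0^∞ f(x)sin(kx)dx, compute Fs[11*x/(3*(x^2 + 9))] 11*pi*exp(-3*k)/6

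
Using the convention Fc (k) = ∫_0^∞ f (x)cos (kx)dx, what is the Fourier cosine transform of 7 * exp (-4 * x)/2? 14/ (k^2 + 16)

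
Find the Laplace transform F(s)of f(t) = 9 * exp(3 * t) 9/(s - 3)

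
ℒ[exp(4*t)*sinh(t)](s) 1/((s - 4)^2 - 1)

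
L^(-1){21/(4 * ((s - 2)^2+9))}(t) 7 * exp(2 * t) * sin(3 * t)/4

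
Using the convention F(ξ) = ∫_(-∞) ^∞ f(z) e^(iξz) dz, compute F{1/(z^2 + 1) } pi*exp(-Abs(ξ) ) 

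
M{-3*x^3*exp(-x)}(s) -3*gamma(s + 3)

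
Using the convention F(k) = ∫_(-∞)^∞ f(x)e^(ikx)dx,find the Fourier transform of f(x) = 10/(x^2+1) 10 * pi * exp(-Abs(k))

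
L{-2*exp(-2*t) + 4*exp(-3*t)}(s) 4/(s + 3)-2/(s + 2)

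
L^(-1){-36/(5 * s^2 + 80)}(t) -9 * sin(4 * t)/5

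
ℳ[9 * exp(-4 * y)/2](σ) 9 * gamma(σ)/(2 * 2^(2 * σ))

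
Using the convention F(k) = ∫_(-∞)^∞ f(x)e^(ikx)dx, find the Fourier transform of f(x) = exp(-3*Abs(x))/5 6/(5*(k^2 + 9))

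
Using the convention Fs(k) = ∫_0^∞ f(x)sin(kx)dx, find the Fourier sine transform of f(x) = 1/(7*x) pi/14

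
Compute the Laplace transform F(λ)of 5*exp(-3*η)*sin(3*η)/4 15/(4*((λ + 3)^2 + 9))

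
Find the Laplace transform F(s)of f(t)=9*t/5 9/(5*s^2)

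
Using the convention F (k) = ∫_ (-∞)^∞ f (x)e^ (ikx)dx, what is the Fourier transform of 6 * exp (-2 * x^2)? 3 * sqrt (2) * sqrt (pi) * exp (-k^2/8)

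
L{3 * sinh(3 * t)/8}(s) 9/(8 * (s^2 - 9))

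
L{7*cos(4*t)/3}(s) 7*s/(3*(s^2 + 16))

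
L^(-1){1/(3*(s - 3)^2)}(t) t*exp(3*t)/3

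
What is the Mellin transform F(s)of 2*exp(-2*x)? 2^(1 - s)*gamma(s)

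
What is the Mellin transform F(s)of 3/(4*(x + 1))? 3*pi*csc(pi*s)/4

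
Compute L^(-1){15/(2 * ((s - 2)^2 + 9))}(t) 5 * exp(2 * t) * sin(3 * t)/2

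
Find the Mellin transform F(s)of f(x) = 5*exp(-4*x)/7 5*gamma(s)/(7*4^s)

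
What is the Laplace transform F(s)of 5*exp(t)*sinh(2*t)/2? 5/((s - 1)^2 - 4)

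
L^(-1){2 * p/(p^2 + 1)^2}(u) u * sin(u)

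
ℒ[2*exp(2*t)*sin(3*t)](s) 6/((s - 2)^2 + 9)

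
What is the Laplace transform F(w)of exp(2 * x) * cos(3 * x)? (w - 2)/((w - 2)^2+9)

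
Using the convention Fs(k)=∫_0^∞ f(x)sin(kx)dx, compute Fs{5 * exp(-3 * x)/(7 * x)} 5 * atan(k/3)/7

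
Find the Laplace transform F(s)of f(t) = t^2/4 1/(2*s^3)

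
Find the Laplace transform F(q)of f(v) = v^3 6/q^4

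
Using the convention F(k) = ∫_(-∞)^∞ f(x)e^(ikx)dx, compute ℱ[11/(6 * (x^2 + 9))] 11 * pi * exp(-3 * Abs(k))/18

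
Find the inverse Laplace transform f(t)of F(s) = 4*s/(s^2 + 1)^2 2*t*sin(t)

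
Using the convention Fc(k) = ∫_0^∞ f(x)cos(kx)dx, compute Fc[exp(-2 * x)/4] 1/(2 * (k^2+4))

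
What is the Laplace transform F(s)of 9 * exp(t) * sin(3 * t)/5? 27/(5 * ((s - 1)^2 + 9))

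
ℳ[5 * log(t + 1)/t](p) -5 * pi * csc(pi * p)/(p - 1)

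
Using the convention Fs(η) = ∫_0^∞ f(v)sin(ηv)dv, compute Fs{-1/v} -pi/2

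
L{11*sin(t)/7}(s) 11/(7*(s^2 + 1))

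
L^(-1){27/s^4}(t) 9 * t^3/2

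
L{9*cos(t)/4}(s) 9*s/(4*(s^2 + 1))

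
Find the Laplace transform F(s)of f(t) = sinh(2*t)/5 2/(5*(s^2-4))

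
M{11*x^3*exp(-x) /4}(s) 11*gamma(s + 3) /4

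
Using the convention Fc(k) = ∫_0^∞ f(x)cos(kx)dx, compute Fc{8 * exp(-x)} 8/(k^2 + 1)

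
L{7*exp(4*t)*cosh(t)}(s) 7*(s - 4)/((s - 4)^2 - 1)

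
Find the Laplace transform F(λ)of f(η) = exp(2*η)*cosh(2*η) (λ - 2)/(λ*(λ - 4))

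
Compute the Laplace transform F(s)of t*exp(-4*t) (s + 4)^(-2)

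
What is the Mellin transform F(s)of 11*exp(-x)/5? 11*gamma(s)/5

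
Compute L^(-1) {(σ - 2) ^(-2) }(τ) τ*exp(2*τ) 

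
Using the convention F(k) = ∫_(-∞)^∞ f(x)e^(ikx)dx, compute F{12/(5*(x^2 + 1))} 12*pi*exp(-Abs(k))/5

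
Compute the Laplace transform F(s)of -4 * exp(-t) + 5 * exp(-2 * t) 5/(s + 2) - 4/(s + 1)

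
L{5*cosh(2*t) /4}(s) 5*s/(4*(s^2-4) ) 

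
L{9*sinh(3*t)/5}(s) 27/(5*(s^2-9))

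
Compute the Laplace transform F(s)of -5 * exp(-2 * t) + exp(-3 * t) 1/(s + 3) - 5/(s + 2)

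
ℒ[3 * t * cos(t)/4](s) 3 * (s^2 - 1)/(4 * (s^2 + 1)^2)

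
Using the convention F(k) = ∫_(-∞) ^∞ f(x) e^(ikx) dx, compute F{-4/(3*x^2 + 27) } -4*pi*exp(-3*Abs(k) ) /9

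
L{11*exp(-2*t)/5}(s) 11/(5*(s + 2))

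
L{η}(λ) λ^(-2)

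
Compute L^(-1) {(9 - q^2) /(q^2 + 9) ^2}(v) -v * cos(3 * v) 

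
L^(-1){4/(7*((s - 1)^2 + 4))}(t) 2*exp(t)*sin(2*t)/7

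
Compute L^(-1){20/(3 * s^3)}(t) 10 * t^2/3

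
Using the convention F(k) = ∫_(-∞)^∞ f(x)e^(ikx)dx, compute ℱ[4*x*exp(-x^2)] 2*I*sqrt(pi)*k*exp(-k^2/4)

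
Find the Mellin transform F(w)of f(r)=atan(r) -pi * sec(pi * w/2)/(2 * w)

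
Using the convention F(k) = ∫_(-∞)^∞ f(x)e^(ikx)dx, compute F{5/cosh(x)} 5*pi/cosh(pi*k/2)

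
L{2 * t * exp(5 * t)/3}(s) 2/(3 * (s - 5)^2)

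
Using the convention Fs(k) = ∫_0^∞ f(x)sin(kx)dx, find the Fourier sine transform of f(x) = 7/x 7 * pi/2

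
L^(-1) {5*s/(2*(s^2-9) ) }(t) 5*cosh(3*t) /2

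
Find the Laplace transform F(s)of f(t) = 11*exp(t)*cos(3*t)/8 11*(s - 1)/(8*((s - 1)^2 + 9))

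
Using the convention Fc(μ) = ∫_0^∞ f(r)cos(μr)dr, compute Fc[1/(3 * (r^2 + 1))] pi * exp(-μ)/6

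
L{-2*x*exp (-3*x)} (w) -2/ (w+3)^2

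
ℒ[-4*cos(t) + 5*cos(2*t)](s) 5*s/(s^2 + 4) - 4*s/(s^2 + 1)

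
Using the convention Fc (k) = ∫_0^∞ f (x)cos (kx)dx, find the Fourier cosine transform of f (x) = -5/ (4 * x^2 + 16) -5 * pi * exp (-2 * k)/16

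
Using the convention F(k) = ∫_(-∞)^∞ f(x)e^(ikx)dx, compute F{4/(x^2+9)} 4 * pi * exp(-3 * Abs(k))/3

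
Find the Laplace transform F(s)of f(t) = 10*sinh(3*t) 30/(s^2 - 9)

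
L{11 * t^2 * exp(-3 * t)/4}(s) 11/(2 * (s + 3)^3)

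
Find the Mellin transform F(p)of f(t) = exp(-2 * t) gamma(p)/2^p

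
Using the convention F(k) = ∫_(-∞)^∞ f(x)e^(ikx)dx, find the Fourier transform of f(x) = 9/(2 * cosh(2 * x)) 9 * pi/(4 * cosh(pi * k/4))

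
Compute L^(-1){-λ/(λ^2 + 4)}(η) -cos(2 * η)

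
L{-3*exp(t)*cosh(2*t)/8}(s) 3*(1 - s)/(8*((s - 1)^2 - 4))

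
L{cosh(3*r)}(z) z/(z^2 - 9)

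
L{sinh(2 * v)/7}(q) 2/(7 * (q^2 - 4))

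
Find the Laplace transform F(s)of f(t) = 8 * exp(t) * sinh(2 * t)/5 16/(5 * ((s - 1)^2-4))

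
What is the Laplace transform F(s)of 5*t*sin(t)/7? 10*s/(7*(s^2+1)^2)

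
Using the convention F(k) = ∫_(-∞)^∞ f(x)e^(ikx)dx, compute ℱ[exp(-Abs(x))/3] 2/(3 * (k^2 + 1))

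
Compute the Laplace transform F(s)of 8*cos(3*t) 8*s/(s^2+9)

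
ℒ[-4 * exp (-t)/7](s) -4/ (7 * s + 7)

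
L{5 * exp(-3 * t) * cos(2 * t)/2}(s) 5 * (s + 3)/(2 * ((s + 3)^2 + 4))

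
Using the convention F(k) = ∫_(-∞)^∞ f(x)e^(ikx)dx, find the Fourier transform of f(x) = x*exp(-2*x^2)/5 sqrt(2)*I*sqrt(pi)*k*exp(-k^2/8)/40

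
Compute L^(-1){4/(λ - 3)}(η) 4*exp(3*η)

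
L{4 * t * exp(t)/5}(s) 4/(5 * (s - 1)^2)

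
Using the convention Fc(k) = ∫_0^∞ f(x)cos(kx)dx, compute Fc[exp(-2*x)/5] 2/(5*(k^2 + 4))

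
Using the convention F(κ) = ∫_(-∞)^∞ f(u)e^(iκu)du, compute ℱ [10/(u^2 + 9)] 10 * pi * exp(-3 * Abs(κ))/3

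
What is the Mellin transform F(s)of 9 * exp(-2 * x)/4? 9 * gamma(s)/(4 * 2^s)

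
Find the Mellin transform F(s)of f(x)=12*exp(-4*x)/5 12*gamma(s)/(5*2^(2*s))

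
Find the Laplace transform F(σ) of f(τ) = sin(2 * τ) 2/(σ^2 + 4) 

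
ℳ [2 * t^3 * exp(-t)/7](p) 2 * gamma(p + 3)/7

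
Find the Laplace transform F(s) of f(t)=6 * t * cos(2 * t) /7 6 * (s^2-4) /(7 * (s^2 + 4) ^2) 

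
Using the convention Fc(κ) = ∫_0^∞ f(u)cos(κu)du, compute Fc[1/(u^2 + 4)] pi*exp(-2*κ)/4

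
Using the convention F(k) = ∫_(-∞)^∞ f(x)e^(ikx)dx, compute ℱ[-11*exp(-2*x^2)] -11*sqrt(2)*sqrt(pi)*exp(-k^2/8)/2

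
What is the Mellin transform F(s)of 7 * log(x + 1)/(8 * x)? -7 * pi * csc(pi * s)/(8 * s - 8)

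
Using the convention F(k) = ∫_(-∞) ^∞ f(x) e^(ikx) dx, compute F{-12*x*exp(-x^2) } -6*I*sqrt(pi)*k*exp(-k^2/4) 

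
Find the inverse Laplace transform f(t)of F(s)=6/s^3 3*t^2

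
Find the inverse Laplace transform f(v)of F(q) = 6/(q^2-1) 6 * sinh(v)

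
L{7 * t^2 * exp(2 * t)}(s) 14/(s - 2)^3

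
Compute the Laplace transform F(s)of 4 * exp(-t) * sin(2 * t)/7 8/(7 * ((s + 1)^2 + 4))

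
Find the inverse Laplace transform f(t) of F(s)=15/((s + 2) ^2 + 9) 5*exp(-2*t)*sin(3*t) 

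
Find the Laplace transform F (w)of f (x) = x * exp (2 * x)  (w - 2)^ (-2)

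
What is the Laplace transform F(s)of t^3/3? 2/s^4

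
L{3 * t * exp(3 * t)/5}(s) 3/(5 * (s - 3)^2)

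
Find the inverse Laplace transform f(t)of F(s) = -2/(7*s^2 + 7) -2*sin(t)/7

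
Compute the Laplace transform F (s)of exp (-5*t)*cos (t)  (s + 5)/ ( (s + 5)^2 + 1)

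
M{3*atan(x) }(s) -3*pi*sec(pi*s/2) /(2*s) 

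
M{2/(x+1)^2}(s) -2 * pi * (s - 1)/sin(pi * s)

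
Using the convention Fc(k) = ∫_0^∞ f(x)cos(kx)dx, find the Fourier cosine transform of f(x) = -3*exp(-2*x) -6/(k^2 + 4)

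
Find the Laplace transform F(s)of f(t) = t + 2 2/s + s^(-2)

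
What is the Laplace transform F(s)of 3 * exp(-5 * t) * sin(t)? 3/((s + 5)^2 + 1)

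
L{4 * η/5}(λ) 4/(5 * λ^2)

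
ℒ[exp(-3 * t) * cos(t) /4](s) (s + 3) /(4 * ((s + 3) ^2 + 1) ) 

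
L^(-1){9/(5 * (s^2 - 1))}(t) 9 * sinh(t)/5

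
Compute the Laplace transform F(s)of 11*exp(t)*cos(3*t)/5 11*(s - 1)/(5*((s - 1)^2 + 9))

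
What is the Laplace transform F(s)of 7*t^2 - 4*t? 14/s^3 - 4/s^2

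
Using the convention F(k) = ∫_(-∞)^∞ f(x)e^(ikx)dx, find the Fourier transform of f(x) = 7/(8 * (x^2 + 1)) 7 * pi * exp(-Abs(k))/8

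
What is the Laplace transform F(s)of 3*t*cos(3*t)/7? 3*(s^2 - 9)/(7*(s^2+9)^2)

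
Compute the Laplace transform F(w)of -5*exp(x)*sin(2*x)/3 -10/(3*(w - 1)^2 + 12)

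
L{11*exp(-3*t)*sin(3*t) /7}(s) 33/(7*((s + 3) ^2 + 9) ) 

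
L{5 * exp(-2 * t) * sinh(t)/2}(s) 5/(2 * ((s + 2)^2 - 1))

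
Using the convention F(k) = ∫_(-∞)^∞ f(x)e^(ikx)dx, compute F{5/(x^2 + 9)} 5 * pi * exp(-3 * Abs(k))/3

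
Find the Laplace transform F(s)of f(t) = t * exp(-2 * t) (s + 2)^(-2)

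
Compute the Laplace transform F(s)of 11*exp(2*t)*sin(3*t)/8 33/(8*((s - 2)^2 + 9))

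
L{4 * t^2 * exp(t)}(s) 8/(s - 1)^3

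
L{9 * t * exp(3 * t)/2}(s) 9/(2 * (s - 3)^2)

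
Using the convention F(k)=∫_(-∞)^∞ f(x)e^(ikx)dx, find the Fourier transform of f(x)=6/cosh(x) 6 * pi/cosh(pi * k/2)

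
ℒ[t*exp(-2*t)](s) (s + 2)^(-2)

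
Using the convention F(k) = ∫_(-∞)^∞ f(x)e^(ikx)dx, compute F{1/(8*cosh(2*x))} pi/(16*cosh(pi*k/4))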